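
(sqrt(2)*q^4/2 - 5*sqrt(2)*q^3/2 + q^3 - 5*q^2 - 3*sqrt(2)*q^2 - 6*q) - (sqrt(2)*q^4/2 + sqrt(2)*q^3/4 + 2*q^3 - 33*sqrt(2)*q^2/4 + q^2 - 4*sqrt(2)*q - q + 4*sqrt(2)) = -11*sqrt(2)*q^3/4 - q^3 - 6*q^2 + 21*sqrt(2)*q^2/4 - 5*q + 4*sqrt(2)*q - 4*sqrt(2)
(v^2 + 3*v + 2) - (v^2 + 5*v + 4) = -2*v - 2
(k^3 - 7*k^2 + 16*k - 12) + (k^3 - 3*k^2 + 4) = 2*k^3 - 10*k^2 + 16*k - 8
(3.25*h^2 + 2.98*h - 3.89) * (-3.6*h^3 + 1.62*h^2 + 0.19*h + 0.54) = -11.7*h^5 - 5.463*h^4 + 19.4491*h^3 - 3.9806*h^2 + 0.8701*h - 2.1006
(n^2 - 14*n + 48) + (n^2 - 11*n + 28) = 2*n^2 - 25*n + 76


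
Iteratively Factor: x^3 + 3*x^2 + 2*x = (x)*(x^2 + 3*x + 2) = x*(x + 2)*(x + 1)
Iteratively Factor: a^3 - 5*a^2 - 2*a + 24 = (a - 4)*(a^2 - a - 6) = (a - 4)*(a - 3)*(a + 2)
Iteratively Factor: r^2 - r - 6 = (r - 3)*(r + 2)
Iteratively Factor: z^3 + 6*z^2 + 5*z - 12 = (z + 4)*(z^2 + 2*z - 3) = (z - 1)*(z + 4)*(z + 3)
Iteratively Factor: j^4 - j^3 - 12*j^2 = (j + 3)*(j^3 - 4*j^2) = (j - 4)*(j + 3)*(j^2) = j*(j - 4)*(j + 3)*(j)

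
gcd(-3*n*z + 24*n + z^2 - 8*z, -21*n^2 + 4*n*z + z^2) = -3*n + z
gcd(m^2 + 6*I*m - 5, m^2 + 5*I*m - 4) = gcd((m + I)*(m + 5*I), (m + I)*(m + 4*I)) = m + I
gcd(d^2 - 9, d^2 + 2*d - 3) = d + 3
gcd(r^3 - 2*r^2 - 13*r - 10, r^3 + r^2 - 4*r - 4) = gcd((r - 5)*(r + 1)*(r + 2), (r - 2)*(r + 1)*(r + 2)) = r^2 + 3*r + 2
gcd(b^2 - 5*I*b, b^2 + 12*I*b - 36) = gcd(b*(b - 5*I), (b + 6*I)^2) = 1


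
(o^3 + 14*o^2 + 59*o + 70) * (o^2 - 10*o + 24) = o^5 + 4*o^4 - 57*o^3 - 184*o^2 + 716*o + 1680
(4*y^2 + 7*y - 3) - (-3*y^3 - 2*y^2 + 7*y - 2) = 3*y^3 + 6*y^2 - 1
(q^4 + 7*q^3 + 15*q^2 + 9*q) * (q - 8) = q^5 - q^4 - 41*q^3 - 111*q^2 - 72*q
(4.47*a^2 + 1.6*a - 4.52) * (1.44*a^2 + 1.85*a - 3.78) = 6.4368*a^4 + 10.5735*a^3 - 20.4454*a^2 - 14.41*a + 17.0856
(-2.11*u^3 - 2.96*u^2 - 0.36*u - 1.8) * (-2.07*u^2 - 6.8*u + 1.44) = 4.3677*u^5 + 20.4752*u^4 + 17.8348*u^3 + 1.9116*u^2 + 11.7216*u - 2.592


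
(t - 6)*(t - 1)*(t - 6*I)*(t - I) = t^4 - 7*t^3 - 7*I*t^3 + 49*I*t^2 + 42*t - 42*I*t - 36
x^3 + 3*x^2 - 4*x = x*(x - 1)*(x + 4)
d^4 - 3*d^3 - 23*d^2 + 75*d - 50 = (d - 5)*(d - 2)*(d - 1)*(d + 5)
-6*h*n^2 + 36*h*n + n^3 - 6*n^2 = n*(-6*h + n)*(n - 6)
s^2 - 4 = (s - 2)*(s + 2)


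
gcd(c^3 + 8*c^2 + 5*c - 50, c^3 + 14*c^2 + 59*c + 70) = c + 5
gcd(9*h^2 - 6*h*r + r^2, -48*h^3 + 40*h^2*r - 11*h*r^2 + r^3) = -3*h + r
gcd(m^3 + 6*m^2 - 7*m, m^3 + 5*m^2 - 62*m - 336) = m + 7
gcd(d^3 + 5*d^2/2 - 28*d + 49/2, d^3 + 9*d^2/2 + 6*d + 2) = 1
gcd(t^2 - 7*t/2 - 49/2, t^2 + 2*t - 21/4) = t + 7/2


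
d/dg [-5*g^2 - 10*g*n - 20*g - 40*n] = -10*g - 10*n - 20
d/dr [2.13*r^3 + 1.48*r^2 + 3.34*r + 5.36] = 6.39*r^2 + 2.96*r + 3.34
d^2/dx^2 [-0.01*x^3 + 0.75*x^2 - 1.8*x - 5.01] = 1.5 - 0.06*x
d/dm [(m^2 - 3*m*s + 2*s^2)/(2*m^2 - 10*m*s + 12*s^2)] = -s/(m^2 - 6*m*s + 9*s^2)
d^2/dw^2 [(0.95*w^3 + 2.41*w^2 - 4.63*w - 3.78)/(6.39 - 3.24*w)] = (-19.94544*w^3 + 118.01052*w^2 - 232.74297*w + 74.26647)/(34.012224*w^3 - 201.238992*w^2 + 396.888012*w - 260.917119)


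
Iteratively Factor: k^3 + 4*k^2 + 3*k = (k + 1)*(k^2 + 3*k) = k*(k + 1)*(k + 3)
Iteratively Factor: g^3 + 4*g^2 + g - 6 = (g + 3)*(g^2 + g - 2) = (g + 2)*(g + 3)*(g - 1)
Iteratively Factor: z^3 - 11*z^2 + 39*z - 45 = (z - 3)*(z^2 - 8*z + 15) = (z - 3)^2*(z - 5)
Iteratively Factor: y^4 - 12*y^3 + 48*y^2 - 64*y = (y)*(y^3 - 12*y^2 + 48*y - 64) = y*(y - 4)*(y^2 - 8*y + 16) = y*(y - 4)^2*(y - 4)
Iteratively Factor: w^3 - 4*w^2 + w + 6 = (w - 3)*(w^2 - w - 2) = (w - 3)*(w - 2)*(w + 1)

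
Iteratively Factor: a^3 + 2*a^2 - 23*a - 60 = (a - 5)*(a^2 + 7*a + 12) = (a - 5)*(a + 3)*(a + 4)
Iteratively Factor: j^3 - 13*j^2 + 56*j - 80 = (j - 4)*(j^2 - 9*j + 20) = (j - 5)*(j - 4)*(j - 4)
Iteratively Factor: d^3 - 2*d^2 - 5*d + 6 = (d + 2)*(d^2 - 4*d + 3) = (d - 3)*(d + 2)*(d - 1)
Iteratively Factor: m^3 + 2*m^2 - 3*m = (m - 1)*(m^2 + 3*m) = (m - 1)*(m + 3)*(m)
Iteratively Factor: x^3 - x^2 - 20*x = (x - 5)*(x^2 + 4*x) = (x - 5)*(x + 4)*(x)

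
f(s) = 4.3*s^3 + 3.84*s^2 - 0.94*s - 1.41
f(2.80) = 120.46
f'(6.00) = 509.54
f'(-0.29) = -2.08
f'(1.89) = 59.66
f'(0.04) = -0.61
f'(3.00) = 138.20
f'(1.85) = 57.42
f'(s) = 12.9*s^2 + 7.68*s - 0.94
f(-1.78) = -11.82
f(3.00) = 146.43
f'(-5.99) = 415.91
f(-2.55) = -45.34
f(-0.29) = -0.92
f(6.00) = 1059.99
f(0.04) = -1.44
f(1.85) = 37.22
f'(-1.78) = 26.26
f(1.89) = 39.56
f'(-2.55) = 63.36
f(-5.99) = -782.16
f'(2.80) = 121.70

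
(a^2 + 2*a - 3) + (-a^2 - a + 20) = a + 17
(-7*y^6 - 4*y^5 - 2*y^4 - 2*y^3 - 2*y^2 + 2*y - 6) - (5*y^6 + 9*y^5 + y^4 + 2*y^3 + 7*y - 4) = -12*y^6 - 13*y^5 - 3*y^4 - 4*y^3 - 2*y^2 - 5*y - 2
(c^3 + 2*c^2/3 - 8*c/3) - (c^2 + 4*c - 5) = c^3 - c^2/3 - 20*c/3 + 5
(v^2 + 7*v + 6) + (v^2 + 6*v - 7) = 2*v^2 + 13*v - 1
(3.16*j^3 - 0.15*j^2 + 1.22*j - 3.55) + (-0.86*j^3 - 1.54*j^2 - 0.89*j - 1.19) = 2.3*j^3 - 1.69*j^2 + 0.33*j - 4.74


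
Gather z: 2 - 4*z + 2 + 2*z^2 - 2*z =2*z^2 - 6*z + 4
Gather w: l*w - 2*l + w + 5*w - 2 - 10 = -2*l + w*(l + 6) - 12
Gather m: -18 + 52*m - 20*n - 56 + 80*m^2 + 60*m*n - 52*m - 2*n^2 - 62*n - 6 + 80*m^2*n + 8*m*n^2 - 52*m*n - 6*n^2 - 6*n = m^2*(80*n + 80) + m*(8*n^2 + 8*n) - 8*n^2 - 88*n - 80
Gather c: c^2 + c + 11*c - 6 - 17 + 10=c^2 + 12*c - 13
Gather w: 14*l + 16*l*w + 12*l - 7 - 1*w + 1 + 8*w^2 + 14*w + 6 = 26*l + 8*w^2 + w*(16*l + 13)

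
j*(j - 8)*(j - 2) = j^3 - 10*j^2 + 16*j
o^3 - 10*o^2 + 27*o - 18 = (o - 6)*(o - 3)*(o - 1)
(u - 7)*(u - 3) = u^2 - 10*u + 21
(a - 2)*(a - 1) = a^2 - 3*a + 2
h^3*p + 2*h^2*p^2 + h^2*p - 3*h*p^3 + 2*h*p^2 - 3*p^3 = (h - p)*(h + 3*p)*(h*p + p)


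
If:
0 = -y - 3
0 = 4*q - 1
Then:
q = 1/4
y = -3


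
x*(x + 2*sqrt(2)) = x^2 + 2*sqrt(2)*x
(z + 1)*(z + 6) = z^2 + 7*z + 6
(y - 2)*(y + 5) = y^2 + 3*y - 10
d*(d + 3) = d^2 + 3*d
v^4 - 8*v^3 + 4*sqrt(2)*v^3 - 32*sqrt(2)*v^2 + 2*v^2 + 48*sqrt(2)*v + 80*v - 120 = (v - 6)*(v - 2)*(v - sqrt(2))*(v + 5*sqrt(2))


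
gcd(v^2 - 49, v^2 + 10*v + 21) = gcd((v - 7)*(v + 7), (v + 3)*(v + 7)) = v + 7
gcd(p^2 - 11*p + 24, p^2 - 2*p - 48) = p - 8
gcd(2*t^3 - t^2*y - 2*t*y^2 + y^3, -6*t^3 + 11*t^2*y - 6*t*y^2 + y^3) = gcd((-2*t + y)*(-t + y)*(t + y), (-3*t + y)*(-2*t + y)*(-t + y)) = 2*t^2 - 3*t*y + y^2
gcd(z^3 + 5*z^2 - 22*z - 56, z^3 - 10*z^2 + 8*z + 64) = z^2 - 2*z - 8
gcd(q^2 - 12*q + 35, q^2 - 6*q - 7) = q - 7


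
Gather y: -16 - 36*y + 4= -36*y - 12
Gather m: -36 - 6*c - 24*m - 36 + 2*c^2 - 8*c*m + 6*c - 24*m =2*c^2 + m*(-8*c - 48) - 72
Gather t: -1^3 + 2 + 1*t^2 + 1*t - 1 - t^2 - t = 0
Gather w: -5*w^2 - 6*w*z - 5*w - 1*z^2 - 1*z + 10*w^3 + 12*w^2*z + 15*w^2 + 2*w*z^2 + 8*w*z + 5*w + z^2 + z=10*w^3 + w^2*(12*z + 10) + w*(2*z^2 + 2*z)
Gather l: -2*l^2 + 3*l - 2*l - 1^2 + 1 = -2*l^2 + l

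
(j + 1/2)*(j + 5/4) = j^2 + 7*j/4 + 5/8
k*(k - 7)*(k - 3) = k^3 - 10*k^2 + 21*k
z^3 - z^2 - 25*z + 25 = (z - 5)*(z - 1)*(z + 5)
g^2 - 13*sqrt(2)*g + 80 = (g - 8*sqrt(2))*(g - 5*sqrt(2))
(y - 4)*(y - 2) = y^2 - 6*y + 8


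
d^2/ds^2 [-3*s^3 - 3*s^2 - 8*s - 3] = -18*s - 6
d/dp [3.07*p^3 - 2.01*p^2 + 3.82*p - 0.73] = 9.21*p^2 - 4.02*p + 3.82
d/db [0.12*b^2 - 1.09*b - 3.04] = 0.24*b - 1.09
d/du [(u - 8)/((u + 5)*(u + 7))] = (-u^2 + 16*u + 131)/(u^4 + 24*u^3 + 214*u^2 + 840*u + 1225)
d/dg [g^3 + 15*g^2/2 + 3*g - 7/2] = 3*g^2 + 15*g + 3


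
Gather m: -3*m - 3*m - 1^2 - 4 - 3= -6*m - 8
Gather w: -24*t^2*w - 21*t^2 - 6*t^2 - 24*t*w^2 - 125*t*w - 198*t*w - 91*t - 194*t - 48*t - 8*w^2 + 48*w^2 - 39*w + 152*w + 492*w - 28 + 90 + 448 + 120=-27*t^2 - 333*t + w^2*(40 - 24*t) + w*(-24*t^2 - 323*t + 605) + 630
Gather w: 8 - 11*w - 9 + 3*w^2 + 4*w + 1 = 3*w^2 - 7*w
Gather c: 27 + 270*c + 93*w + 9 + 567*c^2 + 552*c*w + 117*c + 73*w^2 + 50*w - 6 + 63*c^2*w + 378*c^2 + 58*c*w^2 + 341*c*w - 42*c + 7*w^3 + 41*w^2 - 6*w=c^2*(63*w + 945) + c*(58*w^2 + 893*w + 345) + 7*w^3 + 114*w^2 + 137*w + 30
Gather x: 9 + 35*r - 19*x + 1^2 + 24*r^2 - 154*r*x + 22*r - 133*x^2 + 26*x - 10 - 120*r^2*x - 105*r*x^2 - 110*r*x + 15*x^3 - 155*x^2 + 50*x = 24*r^2 + 57*r + 15*x^3 + x^2*(-105*r - 288) + x*(-120*r^2 - 264*r + 57)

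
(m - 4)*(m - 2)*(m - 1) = m^3 - 7*m^2 + 14*m - 8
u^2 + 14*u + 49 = (u + 7)^2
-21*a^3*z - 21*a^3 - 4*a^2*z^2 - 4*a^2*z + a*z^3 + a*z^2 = (-7*a + z)*(3*a + z)*(a*z + a)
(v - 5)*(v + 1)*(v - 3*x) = v^3 - 3*v^2*x - 4*v^2 + 12*v*x - 5*v + 15*x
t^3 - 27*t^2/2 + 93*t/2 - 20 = (t - 8)*(t - 5)*(t - 1/2)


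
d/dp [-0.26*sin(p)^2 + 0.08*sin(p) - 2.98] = (0.08 - 0.52*sin(p))*cos(p)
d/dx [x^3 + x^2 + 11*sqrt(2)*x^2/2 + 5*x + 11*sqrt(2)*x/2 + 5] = 3*x^2 + 2*x + 11*sqrt(2)*x + 5 + 11*sqrt(2)/2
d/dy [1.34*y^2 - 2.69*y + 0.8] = 2.68*y - 2.69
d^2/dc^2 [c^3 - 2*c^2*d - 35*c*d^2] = 6*c - 4*d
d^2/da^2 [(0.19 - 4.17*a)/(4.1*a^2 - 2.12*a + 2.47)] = (-(4.17*a - 0.19)*(8.2*a - 2.12)*(16.4*a - 4.24) + (102.582*a - 19.2388)*(4.1*a^2 - 2.12*a + 2.47))/(4.1*a^2 - 2.12*a + 2.47)^3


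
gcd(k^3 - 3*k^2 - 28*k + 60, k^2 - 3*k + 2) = k - 2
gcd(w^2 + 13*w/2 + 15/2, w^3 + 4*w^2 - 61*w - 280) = w + 5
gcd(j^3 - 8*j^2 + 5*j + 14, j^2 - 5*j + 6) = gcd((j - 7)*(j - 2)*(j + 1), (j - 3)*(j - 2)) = j - 2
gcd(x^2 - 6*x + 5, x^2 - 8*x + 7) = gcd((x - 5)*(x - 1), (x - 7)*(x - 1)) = x - 1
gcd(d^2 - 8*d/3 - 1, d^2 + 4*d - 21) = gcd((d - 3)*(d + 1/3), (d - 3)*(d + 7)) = d - 3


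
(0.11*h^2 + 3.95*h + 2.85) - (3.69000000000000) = 0.11*h^2 + 3.95*h - 0.84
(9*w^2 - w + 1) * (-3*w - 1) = -27*w^3 - 6*w^2 - 2*w - 1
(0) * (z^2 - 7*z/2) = 0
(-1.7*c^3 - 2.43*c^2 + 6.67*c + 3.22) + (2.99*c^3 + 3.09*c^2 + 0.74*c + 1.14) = 1.29*c^3 + 0.66*c^2 + 7.41*c + 4.36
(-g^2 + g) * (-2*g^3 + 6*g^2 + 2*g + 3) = 2*g^5 - 8*g^4 + 4*g^3 - g^2 + 3*g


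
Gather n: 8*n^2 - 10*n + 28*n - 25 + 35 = 8*n^2 + 18*n + 10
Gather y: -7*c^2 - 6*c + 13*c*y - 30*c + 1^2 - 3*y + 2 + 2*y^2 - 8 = -7*c^2 - 36*c + 2*y^2 + y*(13*c - 3) - 5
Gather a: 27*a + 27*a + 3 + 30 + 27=54*a + 60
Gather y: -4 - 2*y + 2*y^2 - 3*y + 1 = 2*y^2 - 5*y - 3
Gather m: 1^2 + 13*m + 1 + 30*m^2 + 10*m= 30*m^2 + 23*m + 2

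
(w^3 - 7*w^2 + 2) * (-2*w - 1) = -2*w^4 + 13*w^3 + 7*w^2 - 4*w - 2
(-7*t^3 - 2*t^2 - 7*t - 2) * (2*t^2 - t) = -14*t^5 + 3*t^4 - 12*t^3 + 3*t^2 + 2*t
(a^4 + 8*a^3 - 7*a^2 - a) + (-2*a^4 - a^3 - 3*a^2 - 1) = -a^4 + 7*a^3 - 10*a^2 - a - 1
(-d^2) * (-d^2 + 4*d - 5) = d^4 - 4*d^3 + 5*d^2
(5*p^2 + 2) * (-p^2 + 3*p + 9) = -5*p^4 + 15*p^3 + 43*p^2 + 6*p + 18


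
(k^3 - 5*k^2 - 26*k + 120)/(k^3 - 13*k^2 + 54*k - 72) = (k + 5)/(k - 3)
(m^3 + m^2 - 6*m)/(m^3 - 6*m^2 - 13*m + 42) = m/(m - 7)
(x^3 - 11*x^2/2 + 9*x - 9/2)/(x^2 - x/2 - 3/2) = (x^2 - 4*x + 3)/(x + 1)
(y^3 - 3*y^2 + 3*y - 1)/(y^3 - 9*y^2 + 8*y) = (y^2 - 2*y + 1)/(y*(y - 8))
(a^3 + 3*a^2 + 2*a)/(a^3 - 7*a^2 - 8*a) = (a + 2)/(a - 8)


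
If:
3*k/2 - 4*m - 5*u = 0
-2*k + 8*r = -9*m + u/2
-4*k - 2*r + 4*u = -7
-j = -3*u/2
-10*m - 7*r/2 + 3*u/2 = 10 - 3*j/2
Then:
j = 1731/734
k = 11314/4771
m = -10267/9542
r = 18145/9542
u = 577/367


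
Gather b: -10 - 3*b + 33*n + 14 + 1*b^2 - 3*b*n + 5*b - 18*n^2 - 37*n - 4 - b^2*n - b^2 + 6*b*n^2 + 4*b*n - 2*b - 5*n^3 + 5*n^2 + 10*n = -b^2*n + b*(6*n^2 + n) - 5*n^3 - 13*n^2 + 6*n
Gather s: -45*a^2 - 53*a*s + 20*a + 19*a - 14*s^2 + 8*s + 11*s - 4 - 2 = -45*a^2 + 39*a - 14*s^2 + s*(19 - 53*a) - 6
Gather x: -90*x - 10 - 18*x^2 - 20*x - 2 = -18*x^2 - 110*x - 12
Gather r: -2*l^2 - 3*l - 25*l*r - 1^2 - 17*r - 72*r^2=-2*l^2 - 3*l - 72*r^2 + r*(-25*l - 17) - 1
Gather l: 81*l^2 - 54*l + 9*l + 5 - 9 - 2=81*l^2 - 45*l - 6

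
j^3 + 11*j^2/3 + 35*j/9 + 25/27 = (j + 1/3)*(j + 5/3)^2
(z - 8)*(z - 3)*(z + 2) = z^3 - 9*z^2 + 2*z + 48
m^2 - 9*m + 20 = (m - 5)*(m - 4)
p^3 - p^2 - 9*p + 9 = (p - 3)*(p - 1)*(p + 3)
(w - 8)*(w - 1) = w^2 - 9*w + 8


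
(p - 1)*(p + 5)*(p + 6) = p^3 + 10*p^2 + 19*p - 30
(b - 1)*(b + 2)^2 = b^3 + 3*b^2 - 4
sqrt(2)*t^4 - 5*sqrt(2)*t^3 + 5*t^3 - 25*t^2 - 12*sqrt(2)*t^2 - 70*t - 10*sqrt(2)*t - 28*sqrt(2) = (t - 7)*(t + 2)*(t + 2*sqrt(2))*(sqrt(2)*t + 1)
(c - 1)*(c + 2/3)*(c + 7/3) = c^3 + 2*c^2 - 13*c/9 - 14/9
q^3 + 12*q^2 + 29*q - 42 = (q - 1)*(q + 6)*(q + 7)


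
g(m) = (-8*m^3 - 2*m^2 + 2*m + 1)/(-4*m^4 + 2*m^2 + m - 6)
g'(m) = (-24*m^2 - 4*m + 2)/(-4*m^4 + 2*m^2 + m - 6) + (16*m^3 - 4*m - 1)*(-8*m^3 - 2*m^2 + 2*m + 1)/(-4*m^4 + 2*m^2 + m - 6)^2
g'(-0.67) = 0.84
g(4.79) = 0.44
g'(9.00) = -0.03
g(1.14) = 1.24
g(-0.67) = -0.18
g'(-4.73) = -0.08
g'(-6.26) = -0.05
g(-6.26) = -0.31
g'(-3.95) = -0.11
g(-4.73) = -0.40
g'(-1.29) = 0.54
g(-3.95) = -0.48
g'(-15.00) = -0.00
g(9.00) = 0.23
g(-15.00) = -0.13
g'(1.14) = 1.25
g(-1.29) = -0.82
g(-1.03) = -0.59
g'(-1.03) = 1.15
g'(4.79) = -0.10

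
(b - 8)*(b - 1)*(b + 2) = b^3 - 7*b^2 - 10*b + 16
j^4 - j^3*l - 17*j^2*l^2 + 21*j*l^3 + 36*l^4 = (j - 3*l)^2*(j + l)*(j + 4*l)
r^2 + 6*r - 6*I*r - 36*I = (r + 6)*(r - 6*I)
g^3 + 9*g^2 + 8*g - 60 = (g - 2)*(g + 5)*(g + 6)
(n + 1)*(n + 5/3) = n^2 + 8*n/3 + 5/3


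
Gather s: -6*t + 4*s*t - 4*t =4*s*t - 10*t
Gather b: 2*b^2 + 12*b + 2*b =2*b^2 + 14*b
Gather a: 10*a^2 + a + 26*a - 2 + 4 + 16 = 10*a^2 + 27*a + 18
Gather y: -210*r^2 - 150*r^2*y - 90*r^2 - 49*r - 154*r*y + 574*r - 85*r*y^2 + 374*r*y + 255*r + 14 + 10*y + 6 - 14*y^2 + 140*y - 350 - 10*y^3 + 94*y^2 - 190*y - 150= -300*r^2 + 780*r - 10*y^3 + y^2*(80 - 85*r) + y*(-150*r^2 + 220*r - 40) - 480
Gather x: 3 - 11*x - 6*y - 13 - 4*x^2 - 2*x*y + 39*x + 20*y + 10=-4*x^2 + x*(28 - 2*y) + 14*y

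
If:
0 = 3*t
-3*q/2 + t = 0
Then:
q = 0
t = 0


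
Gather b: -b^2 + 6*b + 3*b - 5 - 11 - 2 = -b^2 + 9*b - 18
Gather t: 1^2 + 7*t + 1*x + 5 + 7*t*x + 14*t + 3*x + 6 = t*(7*x + 21) + 4*x + 12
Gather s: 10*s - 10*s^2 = -10*s^2 + 10*s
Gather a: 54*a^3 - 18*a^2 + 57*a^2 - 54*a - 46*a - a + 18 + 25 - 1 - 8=54*a^3 + 39*a^2 - 101*a + 34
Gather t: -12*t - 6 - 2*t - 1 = -14*t - 7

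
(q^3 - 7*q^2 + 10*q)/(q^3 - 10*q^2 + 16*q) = (q - 5)/(q - 8)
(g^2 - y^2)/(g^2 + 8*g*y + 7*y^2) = (g - y)/(g + 7*y)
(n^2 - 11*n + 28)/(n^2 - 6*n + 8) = (n - 7)/(n - 2)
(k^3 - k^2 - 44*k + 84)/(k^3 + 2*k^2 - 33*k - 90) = (k^2 + 5*k - 14)/(k^2 + 8*k + 15)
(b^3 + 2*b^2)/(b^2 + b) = b*(b + 2)/(b + 1)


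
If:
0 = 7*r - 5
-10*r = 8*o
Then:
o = -25/28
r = 5/7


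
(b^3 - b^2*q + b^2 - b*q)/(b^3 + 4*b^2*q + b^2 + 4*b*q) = (b - q)/(b + 4*q)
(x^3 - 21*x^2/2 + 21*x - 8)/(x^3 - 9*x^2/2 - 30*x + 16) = (x - 2)/(x + 4)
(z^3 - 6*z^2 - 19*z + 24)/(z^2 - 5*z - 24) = z - 1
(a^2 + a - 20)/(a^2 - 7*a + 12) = (a + 5)/(a - 3)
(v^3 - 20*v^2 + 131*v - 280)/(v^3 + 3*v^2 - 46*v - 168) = (v^2 - 13*v + 40)/(v^2 + 10*v + 24)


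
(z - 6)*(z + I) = z^2 - 6*z + I*z - 6*I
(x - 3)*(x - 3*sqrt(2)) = x^2 - 3*sqrt(2)*x - 3*x + 9*sqrt(2)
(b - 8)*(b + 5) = b^2 - 3*b - 40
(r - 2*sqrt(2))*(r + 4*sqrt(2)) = r^2 + 2*sqrt(2)*r - 16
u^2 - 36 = (u - 6)*(u + 6)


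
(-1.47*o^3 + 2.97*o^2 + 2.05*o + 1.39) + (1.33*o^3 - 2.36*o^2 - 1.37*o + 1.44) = -0.14*o^3 + 0.61*o^2 + 0.68*o + 2.83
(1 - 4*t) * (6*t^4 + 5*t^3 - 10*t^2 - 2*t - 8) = -24*t^5 - 14*t^4 + 45*t^3 - 2*t^2 + 30*t - 8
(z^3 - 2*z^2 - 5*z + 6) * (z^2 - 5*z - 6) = z^5 - 7*z^4 - z^3 + 43*z^2 - 36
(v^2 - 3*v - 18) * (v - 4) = v^3 - 7*v^2 - 6*v + 72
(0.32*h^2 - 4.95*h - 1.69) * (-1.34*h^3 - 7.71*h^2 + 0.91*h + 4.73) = -0.4288*h^5 + 4.1658*h^4 + 40.7203*h^3 + 10.039*h^2 - 24.9514*h - 7.9937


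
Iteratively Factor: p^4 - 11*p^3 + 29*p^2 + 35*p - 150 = (p - 5)*(p^3 - 6*p^2 - p + 30) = (p - 5)*(p + 2)*(p^2 - 8*p + 15) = (p - 5)^2*(p + 2)*(p - 3)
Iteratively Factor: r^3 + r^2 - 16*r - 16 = (r + 1)*(r^2 - 16) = (r + 1)*(r + 4)*(r - 4)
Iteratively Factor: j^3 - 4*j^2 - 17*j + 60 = (j - 3)*(j^2 - j - 20) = (j - 3)*(j + 4)*(j - 5)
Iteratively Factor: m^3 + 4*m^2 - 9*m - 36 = (m - 3)*(m^2 + 7*m + 12) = (m - 3)*(m + 4)*(m + 3)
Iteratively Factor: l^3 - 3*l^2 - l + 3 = (l - 3)*(l^2 - 1) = (l - 3)*(l - 1)*(l + 1)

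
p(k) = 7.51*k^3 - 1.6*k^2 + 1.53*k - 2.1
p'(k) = 22.53*k^2 - 3.2*k + 1.53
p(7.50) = 3087.66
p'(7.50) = 1244.84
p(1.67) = 30.97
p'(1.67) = 59.02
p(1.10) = 7.64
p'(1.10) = 25.27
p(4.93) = 866.43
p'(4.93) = 533.34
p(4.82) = 809.07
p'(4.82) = 509.53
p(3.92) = 431.69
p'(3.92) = 335.19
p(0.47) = -0.95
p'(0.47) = 5.00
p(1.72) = 34.01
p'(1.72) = 62.68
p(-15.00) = -25731.30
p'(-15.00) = 5118.78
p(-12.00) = -13228.14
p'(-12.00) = 3284.25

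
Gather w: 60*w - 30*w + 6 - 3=30*w + 3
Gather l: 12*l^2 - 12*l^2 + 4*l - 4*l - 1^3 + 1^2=0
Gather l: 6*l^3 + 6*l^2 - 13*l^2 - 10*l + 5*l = 6*l^3 - 7*l^2 - 5*l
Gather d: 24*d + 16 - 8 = 24*d + 8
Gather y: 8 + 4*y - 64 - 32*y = -28*y - 56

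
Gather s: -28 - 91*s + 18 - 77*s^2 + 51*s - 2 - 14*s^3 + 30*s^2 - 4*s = -14*s^3 - 47*s^2 - 44*s - 12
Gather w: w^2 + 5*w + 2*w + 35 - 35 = w^2 + 7*w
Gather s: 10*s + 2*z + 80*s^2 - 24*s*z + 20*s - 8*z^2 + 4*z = 80*s^2 + s*(30 - 24*z) - 8*z^2 + 6*z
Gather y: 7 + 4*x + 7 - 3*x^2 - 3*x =-3*x^2 + x + 14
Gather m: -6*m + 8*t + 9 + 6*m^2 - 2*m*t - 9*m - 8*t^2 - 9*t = 6*m^2 + m*(-2*t - 15) - 8*t^2 - t + 9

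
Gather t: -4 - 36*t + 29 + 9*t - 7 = 18 - 27*t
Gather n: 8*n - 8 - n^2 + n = -n^2 + 9*n - 8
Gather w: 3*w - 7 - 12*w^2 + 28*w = -12*w^2 + 31*w - 7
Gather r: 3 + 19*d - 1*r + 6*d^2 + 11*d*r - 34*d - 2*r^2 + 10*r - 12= 6*d^2 - 15*d - 2*r^2 + r*(11*d + 9) - 9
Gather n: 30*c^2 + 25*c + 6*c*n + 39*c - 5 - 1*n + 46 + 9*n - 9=30*c^2 + 64*c + n*(6*c + 8) + 32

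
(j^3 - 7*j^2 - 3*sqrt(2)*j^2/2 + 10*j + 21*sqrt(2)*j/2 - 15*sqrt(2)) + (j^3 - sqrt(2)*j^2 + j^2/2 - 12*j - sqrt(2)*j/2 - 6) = 2*j^3 - 13*j^2/2 - 5*sqrt(2)*j^2/2 - 2*j + 10*sqrt(2)*j - 15*sqrt(2) - 6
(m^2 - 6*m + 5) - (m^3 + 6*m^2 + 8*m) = -m^3 - 5*m^2 - 14*m + 5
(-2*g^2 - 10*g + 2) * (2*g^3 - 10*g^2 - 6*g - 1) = -4*g^5 + 116*g^3 + 42*g^2 - 2*g - 2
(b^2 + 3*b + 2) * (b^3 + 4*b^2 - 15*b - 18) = b^5 + 7*b^4 - b^3 - 55*b^2 - 84*b - 36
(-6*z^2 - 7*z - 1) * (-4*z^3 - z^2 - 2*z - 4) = 24*z^5 + 34*z^4 + 23*z^3 + 39*z^2 + 30*z + 4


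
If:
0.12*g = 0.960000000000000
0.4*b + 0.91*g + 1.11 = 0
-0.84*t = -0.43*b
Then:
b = -20.98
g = 8.00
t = -10.74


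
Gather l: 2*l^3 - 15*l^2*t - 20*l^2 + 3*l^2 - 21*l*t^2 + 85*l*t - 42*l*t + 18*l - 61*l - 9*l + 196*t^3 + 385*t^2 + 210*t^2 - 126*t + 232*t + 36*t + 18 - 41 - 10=2*l^3 + l^2*(-15*t - 17) + l*(-21*t^2 + 43*t - 52) + 196*t^3 + 595*t^2 + 142*t - 33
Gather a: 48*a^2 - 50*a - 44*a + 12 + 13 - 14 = 48*a^2 - 94*a + 11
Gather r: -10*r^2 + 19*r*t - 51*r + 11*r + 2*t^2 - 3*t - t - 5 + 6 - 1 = -10*r^2 + r*(19*t - 40) + 2*t^2 - 4*t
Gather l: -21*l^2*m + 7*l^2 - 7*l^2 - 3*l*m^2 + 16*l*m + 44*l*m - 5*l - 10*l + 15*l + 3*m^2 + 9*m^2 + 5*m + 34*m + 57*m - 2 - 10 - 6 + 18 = -21*l^2*m + l*(-3*m^2 + 60*m) + 12*m^2 + 96*m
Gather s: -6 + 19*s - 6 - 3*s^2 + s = -3*s^2 + 20*s - 12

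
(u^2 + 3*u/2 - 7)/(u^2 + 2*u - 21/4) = 2*(u - 2)/(2*u - 3)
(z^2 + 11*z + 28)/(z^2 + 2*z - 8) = (z + 7)/(z - 2)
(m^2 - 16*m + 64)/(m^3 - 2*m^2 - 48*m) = (m - 8)/(m*(m + 6))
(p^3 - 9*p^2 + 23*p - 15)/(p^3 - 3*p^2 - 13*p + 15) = (p - 3)/(p + 3)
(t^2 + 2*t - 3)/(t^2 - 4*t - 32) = (-t^2 - 2*t + 3)/(-t^2 + 4*t + 32)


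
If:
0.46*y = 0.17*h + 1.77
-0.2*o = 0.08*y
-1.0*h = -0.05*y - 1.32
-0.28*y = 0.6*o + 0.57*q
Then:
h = 1.54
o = -1.77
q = -0.31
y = 4.42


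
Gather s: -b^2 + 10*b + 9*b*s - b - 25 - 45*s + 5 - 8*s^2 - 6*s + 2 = -b^2 + 9*b - 8*s^2 + s*(9*b - 51) - 18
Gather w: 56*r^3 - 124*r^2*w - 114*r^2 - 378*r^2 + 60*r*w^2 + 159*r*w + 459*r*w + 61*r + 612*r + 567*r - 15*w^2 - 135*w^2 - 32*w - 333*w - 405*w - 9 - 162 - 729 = 56*r^3 - 492*r^2 + 1240*r + w^2*(60*r - 150) + w*(-124*r^2 + 618*r - 770) - 900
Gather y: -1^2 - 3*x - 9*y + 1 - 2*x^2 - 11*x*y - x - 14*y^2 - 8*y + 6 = -2*x^2 - 4*x - 14*y^2 + y*(-11*x - 17) + 6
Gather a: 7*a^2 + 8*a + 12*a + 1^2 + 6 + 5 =7*a^2 + 20*a + 12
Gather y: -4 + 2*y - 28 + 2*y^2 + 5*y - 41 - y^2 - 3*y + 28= y^2 + 4*y - 45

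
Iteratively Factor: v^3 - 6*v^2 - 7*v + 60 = (v + 3)*(v^2 - 9*v + 20) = (v - 4)*(v + 3)*(v - 5)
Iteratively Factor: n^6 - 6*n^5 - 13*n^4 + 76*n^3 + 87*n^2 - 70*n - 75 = (n + 1)*(n^5 - 7*n^4 - 6*n^3 + 82*n^2 + 5*n - 75) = (n - 5)*(n + 1)*(n^4 - 2*n^3 - 16*n^2 + 2*n + 15) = (n - 5)*(n + 1)*(n + 3)*(n^3 - 5*n^2 - n + 5) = (n - 5)^2*(n + 1)*(n + 3)*(n^2 - 1) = (n - 5)^2*(n + 1)^2*(n + 3)*(n - 1)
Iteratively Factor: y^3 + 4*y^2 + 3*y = (y + 3)*(y^2 + y) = y*(y + 3)*(y + 1)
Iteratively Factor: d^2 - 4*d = (d - 4)*(d)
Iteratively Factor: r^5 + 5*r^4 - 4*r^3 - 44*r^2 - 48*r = (r + 4)*(r^4 + r^3 - 8*r^2 - 12*r) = (r - 3)*(r + 4)*(r^3 + 4*r^2 + 4*r) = r*(r - 3)*(r + 4)*(r^2 + 4*r + 4) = r*(r - 3)*(r + 2)*(r + 4)*(r + 2)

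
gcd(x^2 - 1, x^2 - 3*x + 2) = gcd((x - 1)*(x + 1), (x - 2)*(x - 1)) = x - 1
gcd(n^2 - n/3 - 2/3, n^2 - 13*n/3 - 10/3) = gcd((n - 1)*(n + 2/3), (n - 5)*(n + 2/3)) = n + 2/3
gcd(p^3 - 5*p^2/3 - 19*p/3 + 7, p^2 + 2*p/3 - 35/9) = p + 7/3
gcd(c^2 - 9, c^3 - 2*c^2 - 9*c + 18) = c^2 - 9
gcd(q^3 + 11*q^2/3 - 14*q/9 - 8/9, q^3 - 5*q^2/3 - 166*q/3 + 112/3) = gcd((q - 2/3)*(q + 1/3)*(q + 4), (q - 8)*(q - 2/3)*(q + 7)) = q - 2/3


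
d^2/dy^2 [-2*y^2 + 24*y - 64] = -4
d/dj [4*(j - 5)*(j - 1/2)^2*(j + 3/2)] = 16*j^3 - 54*j^2 - 30*j + 53/2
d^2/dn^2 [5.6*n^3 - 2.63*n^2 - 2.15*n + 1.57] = 33.6*n - 5.26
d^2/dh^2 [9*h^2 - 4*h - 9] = 18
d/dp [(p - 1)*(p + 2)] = 2*p + 1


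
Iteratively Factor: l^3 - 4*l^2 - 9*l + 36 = (l + 3)*(l^2 - 7*l + 12) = (l - 4)*(l + 3)*(l - 3)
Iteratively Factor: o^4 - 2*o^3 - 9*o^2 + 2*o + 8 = (o + 1)*(o^3 - 3*o^2 - 6*o + 8) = (o + 1)*(o + 2)*(o^2 - 5*o + 4) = (o - 4)*(o + 1)*(o + 2)*(o - 1)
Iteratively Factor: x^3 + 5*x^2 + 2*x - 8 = (x + 2)*(x^2 + 3*x - 4) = (x + 2)*(x + 4)*(x - 1)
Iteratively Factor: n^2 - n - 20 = (n + 4)*(n - 5)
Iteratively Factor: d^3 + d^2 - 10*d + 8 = (d + 4)*(d^2 - 3*d + 2) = (d - 1)*(d + 4)*(d - 2)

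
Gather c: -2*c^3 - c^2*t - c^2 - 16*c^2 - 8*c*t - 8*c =-2*c^3 + c^2*(-t - 17) + c*(-8*t - 8)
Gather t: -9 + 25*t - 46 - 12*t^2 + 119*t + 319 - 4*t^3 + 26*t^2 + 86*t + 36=-4*t^3 + 14*t^2 + 230*t + 300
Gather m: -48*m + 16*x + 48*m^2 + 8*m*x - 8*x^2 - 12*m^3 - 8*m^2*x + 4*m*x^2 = -12*m^3 + m^2*(48 - 8*x) + m*(4*x^2 + 8*x - 48) - 8*x^2 + 16*x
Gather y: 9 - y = 9 - y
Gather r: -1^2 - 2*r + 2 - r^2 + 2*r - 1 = -r^2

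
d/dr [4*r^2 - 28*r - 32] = 8*r - 28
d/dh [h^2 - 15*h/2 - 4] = 2*h - 15/2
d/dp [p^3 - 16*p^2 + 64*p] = 3*p^2 - 32*p + 64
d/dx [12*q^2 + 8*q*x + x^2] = 8*q + 2*x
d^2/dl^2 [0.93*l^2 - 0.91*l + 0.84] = 1.86000000000000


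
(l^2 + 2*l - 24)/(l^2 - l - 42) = (l - 4)/(l - 7)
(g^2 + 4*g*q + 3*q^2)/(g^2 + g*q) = (g + 3*q)/g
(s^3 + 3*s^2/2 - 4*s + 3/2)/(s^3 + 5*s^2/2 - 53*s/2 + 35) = (2*s^3 + 3*s^2 - 8*s + 3)/(2*s^3 + 5*s^2 - 53*s + 70)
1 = 1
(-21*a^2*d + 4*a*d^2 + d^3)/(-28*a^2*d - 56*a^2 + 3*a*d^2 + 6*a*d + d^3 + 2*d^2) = d*(3*a - d)/(4*a*d + 8*a - d^2 - 2*d)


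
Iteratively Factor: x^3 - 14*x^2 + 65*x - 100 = (x - 4)*(x^2 - 10*x + 25) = (x - 5)*(x - 4)*(x - 5)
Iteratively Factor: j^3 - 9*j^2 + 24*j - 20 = (j - 2)*(j^2 - 7*j + 10) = (j - 5)*(j - 2)*(j - 2)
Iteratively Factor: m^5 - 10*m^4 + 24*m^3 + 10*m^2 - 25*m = (m + 1)*(m^4 - 11*m^3 + 35*m^2 - 25*m) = m*(m + 1)*(m^3 - 11*m^2 + 35*m - 25) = m*(m - 5)*(m + 1)*(m^2 - 6*m + 5) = m*(m - 5)*(m - 1)*(m + 1)*(m - 5)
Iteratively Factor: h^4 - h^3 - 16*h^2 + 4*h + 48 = (h + 2)*(h^3 - 3*h^2 - 10*h + 24) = (h - 4)*(h + 2)*(h^2 + h - 6) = (h - 4)*(h + 2)*(h + 3)*(h - 2)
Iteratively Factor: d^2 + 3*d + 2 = (d + 2)*(d + 1)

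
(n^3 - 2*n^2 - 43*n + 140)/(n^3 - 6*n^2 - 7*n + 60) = (n + 7)/(n + 3)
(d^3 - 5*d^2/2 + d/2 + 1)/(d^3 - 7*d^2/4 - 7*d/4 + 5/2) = 2*(2*d + 1)/(4*d + 5)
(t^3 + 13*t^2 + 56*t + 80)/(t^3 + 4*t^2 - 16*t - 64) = (t + 5)/(t - 4)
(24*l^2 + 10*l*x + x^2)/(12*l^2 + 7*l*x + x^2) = (6*l + x)/(3*l + x)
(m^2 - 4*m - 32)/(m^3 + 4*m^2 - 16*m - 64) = (m - 8)/(m^2 - 16)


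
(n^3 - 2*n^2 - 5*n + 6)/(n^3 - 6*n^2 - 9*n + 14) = (n - 3)/(n - 7)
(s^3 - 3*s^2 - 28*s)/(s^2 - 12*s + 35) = s*(s + 4)/(s - 5)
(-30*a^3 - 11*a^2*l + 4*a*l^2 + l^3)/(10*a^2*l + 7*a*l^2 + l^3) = (-3*a + l)/l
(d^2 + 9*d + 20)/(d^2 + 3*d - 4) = (d + 5)/(d - 1)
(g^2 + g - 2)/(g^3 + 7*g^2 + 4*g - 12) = 1/(g + 6)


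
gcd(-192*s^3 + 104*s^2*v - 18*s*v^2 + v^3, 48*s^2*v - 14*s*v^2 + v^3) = 48*s^2 - 14*s*v + v^2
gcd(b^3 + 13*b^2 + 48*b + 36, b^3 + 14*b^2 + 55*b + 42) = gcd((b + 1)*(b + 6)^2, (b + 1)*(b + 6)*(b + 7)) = b^2 + 7*b + 6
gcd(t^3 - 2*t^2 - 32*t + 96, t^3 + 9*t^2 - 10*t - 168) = t^2 + 2*t - 24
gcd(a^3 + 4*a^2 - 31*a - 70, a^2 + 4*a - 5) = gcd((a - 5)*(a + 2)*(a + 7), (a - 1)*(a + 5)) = 1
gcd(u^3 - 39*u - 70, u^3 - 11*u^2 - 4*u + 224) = u - 7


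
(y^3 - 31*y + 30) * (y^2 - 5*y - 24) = y^5 - 5*y^4 - 55*y^3 + 185*y^2 + 594*y - 720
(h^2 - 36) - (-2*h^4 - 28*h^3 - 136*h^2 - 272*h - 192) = 2*h^4 + 28*h^3 + 137*h^2 + 272*h + 156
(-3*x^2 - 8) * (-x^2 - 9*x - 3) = 3*x^4 + 27*x^3 + 17*x^2 + 72*x + 24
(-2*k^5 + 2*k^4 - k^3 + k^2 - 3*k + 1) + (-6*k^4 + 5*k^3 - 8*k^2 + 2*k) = -2*k^5 - 4*k^4 + 4*k^3 - 7*k^2 - k + 1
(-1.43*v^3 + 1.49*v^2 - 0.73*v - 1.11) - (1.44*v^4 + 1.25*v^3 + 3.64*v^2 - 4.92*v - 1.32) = -1.44*v^4 - 2.68*v^3 - 2.15*v^2 + 4.19*v + 0.21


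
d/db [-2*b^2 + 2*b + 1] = 2 - 4*b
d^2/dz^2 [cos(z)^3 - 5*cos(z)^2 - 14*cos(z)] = 53*cos(z)/4 + 10*cos(2*z) - 9*cos(3*z)/4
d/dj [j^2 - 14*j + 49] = 2*j - 14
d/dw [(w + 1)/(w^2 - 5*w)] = (-w^2 - 2*w + 5)/(w^2*(w^2 - 10*w + 25))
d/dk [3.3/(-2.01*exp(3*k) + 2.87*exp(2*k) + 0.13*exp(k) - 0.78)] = (19.899*exp(2*k) - 18.942*exp(k) - 0.429)*exp(k)/(2.01*exp(3*k) - 2.87*exp(2*k) - 0.13*exp(k) + 0.78)^2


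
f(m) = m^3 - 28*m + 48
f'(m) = 3*m^2 - 28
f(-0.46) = 60.78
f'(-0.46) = -27.37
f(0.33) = 38.80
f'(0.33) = -27.67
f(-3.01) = 105.01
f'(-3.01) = -0.82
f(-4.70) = 75.78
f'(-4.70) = 38.27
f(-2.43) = 101.69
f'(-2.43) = -10.29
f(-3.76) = 100.12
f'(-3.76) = 14.41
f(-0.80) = 69.89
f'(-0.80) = -26.08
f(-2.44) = 101.79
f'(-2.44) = -10.14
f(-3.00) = 105.00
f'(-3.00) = -1.00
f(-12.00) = -1344.00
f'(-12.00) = 404.00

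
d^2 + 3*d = d*(d + 3)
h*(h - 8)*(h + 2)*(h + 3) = h^4 - 3*h^3 - 34*h^2 - 48*h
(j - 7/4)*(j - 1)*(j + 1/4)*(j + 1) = j^4 - 3*j^3/2 - 23*j^2/16 + 3*j/2 + 7/16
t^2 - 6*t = t*(t - 6)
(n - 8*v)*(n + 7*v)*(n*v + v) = n^3*v - n^2*v^2 + n^2*v - 56*n*v^3 - n*v^2 - 56*v^3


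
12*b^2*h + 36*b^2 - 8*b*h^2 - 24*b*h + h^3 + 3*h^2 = (-6*b + h)*(-2*b + h)*(h + 3)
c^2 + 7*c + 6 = (c + 1)*(c + 6)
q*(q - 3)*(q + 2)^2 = q^4 + q^3 - 8*q^2 - 12*q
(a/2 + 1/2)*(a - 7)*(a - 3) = a^3/2 - 9*a^2/2 + 11*a/2 + 21/2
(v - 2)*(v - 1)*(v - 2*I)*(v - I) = v^4 - 3*v^3 - 3*I*v^3 + 9*I*v^2 + 6*v - 6*I*v - 4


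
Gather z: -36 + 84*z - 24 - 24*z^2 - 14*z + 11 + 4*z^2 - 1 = -20*z^2 + 70*z - 50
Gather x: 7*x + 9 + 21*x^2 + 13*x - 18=21*x^2 + 20*x - 9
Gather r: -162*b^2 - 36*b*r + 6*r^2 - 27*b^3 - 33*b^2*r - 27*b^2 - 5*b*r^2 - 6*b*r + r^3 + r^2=-27*b^3 - 189*b^2 + r^3 + r^2*(7 - 5*b) + r*(-33*b^2 - 42*b)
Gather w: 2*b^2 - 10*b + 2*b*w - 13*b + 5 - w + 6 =2*b^2 - 23*b + w*(2*b - 1) + 11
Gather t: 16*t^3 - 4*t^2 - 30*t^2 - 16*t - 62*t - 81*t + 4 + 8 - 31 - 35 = 16*t^3 - 34*t^2 - 159*t - 54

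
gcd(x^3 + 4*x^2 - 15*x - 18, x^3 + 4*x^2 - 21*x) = x - 3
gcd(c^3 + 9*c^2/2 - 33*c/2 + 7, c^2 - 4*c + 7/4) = c - 1/2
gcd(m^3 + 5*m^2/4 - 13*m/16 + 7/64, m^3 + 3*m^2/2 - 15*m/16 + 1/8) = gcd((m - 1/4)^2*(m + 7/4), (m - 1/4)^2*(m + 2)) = m^2 - m/2 + 1/16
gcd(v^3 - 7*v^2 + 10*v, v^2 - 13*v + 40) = v - 5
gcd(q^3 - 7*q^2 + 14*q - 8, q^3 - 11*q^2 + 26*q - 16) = q^2 - 3*q + 2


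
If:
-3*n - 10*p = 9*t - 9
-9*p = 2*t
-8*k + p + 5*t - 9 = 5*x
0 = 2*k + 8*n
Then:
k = -1220*x/1823 - 648/1823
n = 305*x/1823 + 162/1823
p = 30*x/1823 - 522/1823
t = 2349/1823 - 135*x/1823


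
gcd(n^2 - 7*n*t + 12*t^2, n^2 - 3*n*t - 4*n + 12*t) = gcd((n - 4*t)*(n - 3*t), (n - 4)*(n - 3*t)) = -n + 3*t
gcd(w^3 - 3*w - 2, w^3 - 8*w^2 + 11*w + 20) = w + 1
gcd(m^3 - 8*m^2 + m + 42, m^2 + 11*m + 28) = 1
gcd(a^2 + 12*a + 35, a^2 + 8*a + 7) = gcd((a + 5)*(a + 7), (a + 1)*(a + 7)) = a + 7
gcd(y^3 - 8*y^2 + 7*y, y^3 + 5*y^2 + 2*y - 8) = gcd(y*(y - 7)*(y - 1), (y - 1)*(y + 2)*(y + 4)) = y - 1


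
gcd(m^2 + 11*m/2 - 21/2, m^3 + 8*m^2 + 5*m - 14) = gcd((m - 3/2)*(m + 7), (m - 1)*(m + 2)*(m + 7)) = m + 7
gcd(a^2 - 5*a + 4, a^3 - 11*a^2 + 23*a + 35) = 1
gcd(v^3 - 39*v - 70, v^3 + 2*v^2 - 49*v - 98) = v^2 - 5*v - 14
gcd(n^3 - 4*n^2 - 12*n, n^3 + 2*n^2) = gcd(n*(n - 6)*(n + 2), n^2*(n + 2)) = n^2 + 2*n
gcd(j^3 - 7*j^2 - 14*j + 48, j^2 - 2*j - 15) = j + 3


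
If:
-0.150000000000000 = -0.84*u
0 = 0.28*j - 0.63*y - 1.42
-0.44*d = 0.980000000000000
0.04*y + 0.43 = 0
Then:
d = -2.23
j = -19.12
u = 0.18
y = -10.75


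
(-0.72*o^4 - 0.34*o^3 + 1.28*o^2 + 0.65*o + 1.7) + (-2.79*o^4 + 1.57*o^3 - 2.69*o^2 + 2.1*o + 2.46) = -3.51*o^4 + 1.23*o^3 - 1.41*o^2 + 2.75*o + 4.16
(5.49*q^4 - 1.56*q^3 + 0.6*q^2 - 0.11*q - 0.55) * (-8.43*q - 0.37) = -46.2807*q^5 + 11.1195*q^4 - 4.4808*q^3 + 0.7053*q^2 + 4.6772*q + 0.2035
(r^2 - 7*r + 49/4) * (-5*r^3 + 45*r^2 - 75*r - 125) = -5*r^5 + 80*r^4 - 1805*r^3/4 + 3805*r^2/4 - 175*r/4 - 6125/4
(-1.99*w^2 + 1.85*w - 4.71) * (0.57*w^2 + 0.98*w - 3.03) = -1.1343*w^4 - 0.8957*w^3 + 5.158*w^2 - 10.2213*w + 14.2713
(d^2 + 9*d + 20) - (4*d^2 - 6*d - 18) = -3*d^2 + 15*d + 38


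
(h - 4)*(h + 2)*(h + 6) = h^3 + 4*h^2 - 20*h - 48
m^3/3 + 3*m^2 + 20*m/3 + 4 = (m/3 + 1/3)*(m + 2)*(m + 6)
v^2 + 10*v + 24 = (v + 4)*(v + 6)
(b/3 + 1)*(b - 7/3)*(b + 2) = b^3/3 + 8*b^2/9 - 17*b/9 - 14/3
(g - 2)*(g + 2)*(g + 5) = g^3 + 5*g^2 - 4*g - 20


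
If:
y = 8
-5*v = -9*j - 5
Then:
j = 5*v/9 - 5/9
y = 8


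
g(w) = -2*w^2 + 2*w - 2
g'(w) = 2 - 4*w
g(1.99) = -5.94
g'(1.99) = -5.96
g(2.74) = -11.54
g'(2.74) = -8.96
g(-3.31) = -30.53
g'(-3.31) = 15.24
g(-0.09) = -2.20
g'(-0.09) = 2.36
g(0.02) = -1.96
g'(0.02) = 1.92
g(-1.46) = -9.18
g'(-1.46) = 7.84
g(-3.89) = -40.04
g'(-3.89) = 17.56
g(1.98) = -5.88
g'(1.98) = -5.92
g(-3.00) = -26.00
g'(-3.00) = 14.00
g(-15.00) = -482.00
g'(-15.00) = 62.00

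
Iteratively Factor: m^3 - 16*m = (m - 4)*(m^2 + 4*m) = m*(m - 4)*(m + 4)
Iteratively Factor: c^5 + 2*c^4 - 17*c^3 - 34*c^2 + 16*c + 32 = (c + 2)*(c^4 - 17*c^2 + 16) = (c - 4)*(c + 2)*(c^3 + 4*c^2 - c - 4) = (c - 4)*(c - 1)*(c + 2)*(c^2 + 5*c + 4) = (c - 4)*(c - 1)*(c + 1)*(c + 2)*(c + 4)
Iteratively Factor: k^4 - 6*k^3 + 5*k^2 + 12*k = (k)*(k^3 - 6*k^2 + 5*k + 12) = k*(k - 4)*(k^2 - 2*k - 3) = k*(k - 4)*(k + 1)*(k - 3)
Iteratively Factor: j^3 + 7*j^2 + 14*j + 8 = (j + 4)*(j^2 + 3*j + 2) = (j + 2)*(j + 4)*(j + 1)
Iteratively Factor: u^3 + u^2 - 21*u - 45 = (u + 3)*(u^2 - 2*u - 15) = (u - 5)*(u + 3)*(u + 3)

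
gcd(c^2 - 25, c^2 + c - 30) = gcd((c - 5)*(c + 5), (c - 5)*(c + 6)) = c - 5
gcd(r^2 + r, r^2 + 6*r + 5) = r + 1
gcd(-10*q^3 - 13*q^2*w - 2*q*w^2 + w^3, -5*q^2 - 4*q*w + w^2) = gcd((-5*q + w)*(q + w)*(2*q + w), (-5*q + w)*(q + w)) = 5*q^2 + 4*q*w - w^2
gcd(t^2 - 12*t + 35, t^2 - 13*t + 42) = t - 7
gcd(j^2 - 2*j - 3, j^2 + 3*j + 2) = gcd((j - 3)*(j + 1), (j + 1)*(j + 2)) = j + 1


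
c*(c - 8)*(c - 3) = c^3 - 11*c^2 + 24*c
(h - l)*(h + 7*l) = h^2 + 6*h*l - 7*l^2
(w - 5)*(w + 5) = w^2 - 25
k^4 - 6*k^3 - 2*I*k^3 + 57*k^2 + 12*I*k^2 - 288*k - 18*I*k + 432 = (k - 3)^2*(k - 8*I)*(k + 6*I)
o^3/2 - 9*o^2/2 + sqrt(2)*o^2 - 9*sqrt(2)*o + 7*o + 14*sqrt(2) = (o/2 + sqrt(2))*(o - 7)*(o - 2)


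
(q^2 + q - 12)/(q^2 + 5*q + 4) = (q - 3)/(q + 1)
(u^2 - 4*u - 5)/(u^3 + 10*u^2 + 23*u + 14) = (u - 5)/(u^2 + 9*u + 14)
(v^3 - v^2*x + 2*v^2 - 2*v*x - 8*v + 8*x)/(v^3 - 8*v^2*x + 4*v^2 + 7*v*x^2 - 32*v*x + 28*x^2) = (2 - v)/(-v + 7*x)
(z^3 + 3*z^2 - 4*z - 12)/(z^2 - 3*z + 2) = (z^2 + 5*z + 6)/(z - 1)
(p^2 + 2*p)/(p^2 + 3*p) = (p + 2)/(p + 3)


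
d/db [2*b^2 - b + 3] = 4*b - 1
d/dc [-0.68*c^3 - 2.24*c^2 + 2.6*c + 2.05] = -2.04*c^2 - 4.48*c + 2.6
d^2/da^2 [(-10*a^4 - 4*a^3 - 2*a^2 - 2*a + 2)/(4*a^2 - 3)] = 4*(-80*a^6 + 180*a^4 - 40*a^3 - 258*a^2 - 90*a + 3)/(64*a^6 - 144*a^4 + 108*a^2 - 27)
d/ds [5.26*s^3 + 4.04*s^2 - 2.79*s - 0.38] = 15.78*s^2 + 8.08*s - 2.79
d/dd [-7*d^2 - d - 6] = -14*d - 1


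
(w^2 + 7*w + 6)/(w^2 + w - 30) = (w + 1)/(w - 5)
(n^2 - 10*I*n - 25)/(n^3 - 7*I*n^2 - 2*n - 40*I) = (n - 5*I)/(n^2 - 2*I*n + 8)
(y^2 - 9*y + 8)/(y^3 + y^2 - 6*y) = (y^2 - 9*y + 8)/(y*(y^2 + y - 6))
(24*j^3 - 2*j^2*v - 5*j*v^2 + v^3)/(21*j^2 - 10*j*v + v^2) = (-8*j^2 - 2*j*v + v^2)/(-7*j + v)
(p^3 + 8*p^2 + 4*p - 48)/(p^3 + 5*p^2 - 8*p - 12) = (p + 4)/(p + 1)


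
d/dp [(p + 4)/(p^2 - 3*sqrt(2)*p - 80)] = (p^2 - 3*sqrt(2)*p - (p + 4)*(2*p - 3*sqrt(2)) - 80)/(-p^2 + 3*sqrt(2)*p + 80)^2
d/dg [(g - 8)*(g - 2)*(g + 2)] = 3*g^2 - 16*g - 4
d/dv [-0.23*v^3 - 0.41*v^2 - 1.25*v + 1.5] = -0.69*v^2 - 0.82*v - 1.25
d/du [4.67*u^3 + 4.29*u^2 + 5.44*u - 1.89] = 14.01*u^2 + 8.58*u + 5.44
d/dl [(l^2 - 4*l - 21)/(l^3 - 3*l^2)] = (-l^3 + 8*l^2 + 51*l - 126)/(l^3*(l^2 - 6*l + 9))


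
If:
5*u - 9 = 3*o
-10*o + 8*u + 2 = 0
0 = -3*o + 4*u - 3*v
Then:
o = 41/13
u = 48/13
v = 23/13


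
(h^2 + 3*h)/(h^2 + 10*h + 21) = h/(h + 7)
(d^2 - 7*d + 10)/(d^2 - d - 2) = (d - 5)/(d + 1)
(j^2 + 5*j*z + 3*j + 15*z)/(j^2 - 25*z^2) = (-j - 3)/(-j + 5*z)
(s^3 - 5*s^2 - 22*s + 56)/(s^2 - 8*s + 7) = (s^2 + 2*s - 8)/(s - 1)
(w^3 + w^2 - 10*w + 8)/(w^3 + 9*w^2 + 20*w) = (w^2 - 3*w + 2)/(w*(w + 5))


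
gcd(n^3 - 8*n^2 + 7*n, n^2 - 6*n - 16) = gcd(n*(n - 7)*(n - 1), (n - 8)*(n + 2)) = 1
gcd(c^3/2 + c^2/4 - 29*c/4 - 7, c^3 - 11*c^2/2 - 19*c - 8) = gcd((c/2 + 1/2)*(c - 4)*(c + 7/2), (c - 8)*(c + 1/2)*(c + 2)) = 1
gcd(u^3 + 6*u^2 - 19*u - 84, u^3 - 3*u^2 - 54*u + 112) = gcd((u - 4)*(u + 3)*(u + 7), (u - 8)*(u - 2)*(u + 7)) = u + 7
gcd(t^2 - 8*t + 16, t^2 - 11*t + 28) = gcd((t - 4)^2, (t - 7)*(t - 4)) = t - 4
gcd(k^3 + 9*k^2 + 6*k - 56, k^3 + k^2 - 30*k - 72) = k + 4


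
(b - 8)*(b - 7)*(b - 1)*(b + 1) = b^4 - 15*b^3 + 55*b^2 + 15*b - 56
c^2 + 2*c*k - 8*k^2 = (c - 2*k)*(c + 4*k)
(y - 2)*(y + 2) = y^2 - 4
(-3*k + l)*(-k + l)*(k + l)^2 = 3*k^4 + 2*k^3*l - 4*k^2*l^2 - 2*k*l^3 + l^4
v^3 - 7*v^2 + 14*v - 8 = (v - 4)*(v - 2)*(v - 1)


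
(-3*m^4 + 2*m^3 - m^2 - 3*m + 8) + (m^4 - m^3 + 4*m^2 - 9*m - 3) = -2*m^4 + m^3 + 3*m^2 - 12*m + 5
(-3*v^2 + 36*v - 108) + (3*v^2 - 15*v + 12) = 21*v - 96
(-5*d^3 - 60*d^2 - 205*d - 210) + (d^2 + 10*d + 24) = -5*d^3 - 59*d^2 - 195*d - 186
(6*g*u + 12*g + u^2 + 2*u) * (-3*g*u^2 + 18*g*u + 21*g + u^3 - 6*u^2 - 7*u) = -18*g^2*u^3 + 72*g^2*u^2 + 342*g^2*u + 252*g^2 + 3*g*u^4 - 12*g*u^3 - 57*g*u^2 - 42*g*u + u^5 - 4*u^4 - 19*u^3 - 14*u^2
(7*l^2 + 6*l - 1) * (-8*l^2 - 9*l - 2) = -56*l^4 - 111*l^3 - 60*l^2 - 3*l + 2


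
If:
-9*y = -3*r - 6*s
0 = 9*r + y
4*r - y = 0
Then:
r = 0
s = 0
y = 0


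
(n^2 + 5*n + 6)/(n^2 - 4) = (n + 3)/(n - 2)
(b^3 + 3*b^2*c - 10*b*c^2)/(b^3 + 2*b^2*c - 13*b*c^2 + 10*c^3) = b/(b - c)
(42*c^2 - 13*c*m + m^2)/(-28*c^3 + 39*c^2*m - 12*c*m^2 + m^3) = (-6*c + m)/(4*c^2 - 5*c*m + m^2)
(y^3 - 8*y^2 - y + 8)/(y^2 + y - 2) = (y^2 - 7*y - 8)/(y + 2)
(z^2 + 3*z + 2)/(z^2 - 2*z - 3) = (z + 2)/(z - 3)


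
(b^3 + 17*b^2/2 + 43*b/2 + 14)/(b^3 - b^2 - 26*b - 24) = (b + 7/2)/(b - 6)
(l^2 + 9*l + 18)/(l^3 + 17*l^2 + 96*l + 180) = (l + 3)/(l^2 + 11*l + 30)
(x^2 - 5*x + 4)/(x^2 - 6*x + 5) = (x - 4)/(x - 5)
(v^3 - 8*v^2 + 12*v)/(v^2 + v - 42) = v*(v - 2)/(v + 7)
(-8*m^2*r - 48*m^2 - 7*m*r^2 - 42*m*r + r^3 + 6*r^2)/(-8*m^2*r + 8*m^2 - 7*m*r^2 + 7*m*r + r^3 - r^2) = (r + 6)/(r - 1)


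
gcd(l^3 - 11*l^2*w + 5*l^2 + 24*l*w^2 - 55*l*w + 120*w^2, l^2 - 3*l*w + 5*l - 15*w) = -l^2 + 3*l*w - 5*l + 15*w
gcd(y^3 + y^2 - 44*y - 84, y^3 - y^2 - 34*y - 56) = y^2 - 5*y - 14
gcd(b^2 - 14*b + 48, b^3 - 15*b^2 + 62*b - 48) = b^2 - 14*b + 48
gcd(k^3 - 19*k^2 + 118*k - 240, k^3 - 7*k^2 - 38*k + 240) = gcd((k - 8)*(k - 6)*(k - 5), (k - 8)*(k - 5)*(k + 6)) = k^2 - 13*k + 40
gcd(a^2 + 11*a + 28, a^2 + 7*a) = a + 7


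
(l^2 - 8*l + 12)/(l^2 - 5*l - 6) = (l - 2)/(l + 1)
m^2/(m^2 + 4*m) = m/(m + 4)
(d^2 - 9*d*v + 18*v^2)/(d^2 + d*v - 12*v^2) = (d - 6*v)/(d + 4*v)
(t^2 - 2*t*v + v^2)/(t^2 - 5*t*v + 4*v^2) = (t - v)/(t - 4*v)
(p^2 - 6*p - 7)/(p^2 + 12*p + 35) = (p^2 - 6*p - 7)/(p^2 + 12*p + 35)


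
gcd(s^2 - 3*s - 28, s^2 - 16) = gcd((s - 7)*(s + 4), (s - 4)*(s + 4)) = s + 4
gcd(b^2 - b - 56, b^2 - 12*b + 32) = b - 8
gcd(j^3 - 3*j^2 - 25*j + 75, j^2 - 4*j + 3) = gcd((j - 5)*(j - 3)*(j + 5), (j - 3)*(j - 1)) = j - 3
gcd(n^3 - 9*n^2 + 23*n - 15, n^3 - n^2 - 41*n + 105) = n^2 - 8*n + 15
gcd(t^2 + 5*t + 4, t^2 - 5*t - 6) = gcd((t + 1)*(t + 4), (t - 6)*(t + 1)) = t + 1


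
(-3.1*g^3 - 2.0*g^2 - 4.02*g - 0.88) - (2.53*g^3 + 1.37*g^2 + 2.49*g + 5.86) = -5.63*g^3 - 3.37*g^2 - 6.51*g - 6.74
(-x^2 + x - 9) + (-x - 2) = -x^2 - 11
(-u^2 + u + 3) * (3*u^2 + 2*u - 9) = -3*u^4 + u^3 + 20*u^2 - 3*u - 27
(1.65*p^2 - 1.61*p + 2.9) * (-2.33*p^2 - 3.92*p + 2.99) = -3.8445*p^4 - 2.7167*p^3 + 4.4877*p^2 - 16.1819*p + 8.671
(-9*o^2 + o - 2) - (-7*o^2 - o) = -2*o^2 + 2*o - 2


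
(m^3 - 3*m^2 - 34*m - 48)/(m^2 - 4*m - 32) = (m^2 + 5*m + 6)/(m + 4)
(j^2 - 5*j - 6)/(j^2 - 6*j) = (j + 1)/j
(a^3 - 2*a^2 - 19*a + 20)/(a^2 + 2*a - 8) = (a^2 - 6*a + 5)/(a - 2)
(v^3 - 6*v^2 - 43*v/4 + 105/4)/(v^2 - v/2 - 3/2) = (2*v^2 - 9*v - 35)/(2*(v + 1))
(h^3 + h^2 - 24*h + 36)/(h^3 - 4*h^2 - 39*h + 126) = (h - 2)/(h - 7)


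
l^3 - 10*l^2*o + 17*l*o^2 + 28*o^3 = (l - 7*o)*(l - 4*o)*(l + o)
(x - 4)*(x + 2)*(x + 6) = x^3 + 4*x^2 - 20*x - 48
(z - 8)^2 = z^2 - 16*z + 64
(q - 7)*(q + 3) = q^2 - 4*q - 21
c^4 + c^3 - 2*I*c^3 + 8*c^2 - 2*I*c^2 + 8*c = c*(c + 1)*(c - 4*I)*(c + 2*I)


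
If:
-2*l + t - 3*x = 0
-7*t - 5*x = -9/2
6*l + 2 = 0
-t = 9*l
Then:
No Solution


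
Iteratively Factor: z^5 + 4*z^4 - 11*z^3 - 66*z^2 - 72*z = (z + 3)*(z^4 + z^3 - 14*z^2 - 24*z) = (z + 3)^2*(z^3 - 2*z^2 - 8*z) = (z + 2)*(z + 3)^2*(z^2 - 4*z) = z*(z + 2)*(z + 3)^2*(z - 4)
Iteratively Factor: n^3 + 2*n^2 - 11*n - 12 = (n - 3)*(n^2 + 5*n + 4) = (n - 3)*(n + 4)*(n + 1)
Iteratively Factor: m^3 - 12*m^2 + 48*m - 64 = (m - 4)*(m^2 - 8*m + 16) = (m - 4)^2*(m - 4)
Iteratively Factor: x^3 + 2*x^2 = (x)*(x^2 + 2*x) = x^2*(x + 2)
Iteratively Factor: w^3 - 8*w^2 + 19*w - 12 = (w - 3)*(w^2 - 5*w + 4) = (w - 4)*(w - 3)*(w - 1)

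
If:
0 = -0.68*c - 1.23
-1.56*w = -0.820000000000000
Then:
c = -1.81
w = 0.53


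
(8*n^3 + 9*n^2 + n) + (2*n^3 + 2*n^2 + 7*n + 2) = 10*n^3 + 11*n^2 + 8*n + 2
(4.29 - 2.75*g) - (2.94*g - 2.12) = 6.41 - 5.69*g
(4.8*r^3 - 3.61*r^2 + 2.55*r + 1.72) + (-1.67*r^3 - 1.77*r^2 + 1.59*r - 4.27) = 3.13*r^3 - 5.38*r^2 + 4.14*r - 2.55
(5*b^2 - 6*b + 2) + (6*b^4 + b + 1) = 6*b^4 + 5*b^2 - 5*b + 3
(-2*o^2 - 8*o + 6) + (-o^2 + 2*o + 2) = -3*o^2 - 6*o + 8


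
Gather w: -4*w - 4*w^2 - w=-4*w^2 - 5*w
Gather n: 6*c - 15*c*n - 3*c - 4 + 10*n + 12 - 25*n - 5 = 3*c + n*(-15*c - 15) + 3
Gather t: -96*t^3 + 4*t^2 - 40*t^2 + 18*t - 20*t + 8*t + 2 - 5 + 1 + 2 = -96*t^3 - 36*t^2 + 6*t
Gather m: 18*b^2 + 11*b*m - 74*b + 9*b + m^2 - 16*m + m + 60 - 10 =18*b^2 - 65*b + m^2 + m*(11*b - 15) + 50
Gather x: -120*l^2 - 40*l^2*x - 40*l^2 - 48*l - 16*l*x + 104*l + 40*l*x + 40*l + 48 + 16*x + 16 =-160*l^2 + 96*l + x*(-40*l^2 + 24*l + 16) + 64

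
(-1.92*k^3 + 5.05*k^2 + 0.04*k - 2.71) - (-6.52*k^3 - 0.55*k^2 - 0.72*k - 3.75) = 4.6*k^3 + 5.6*k^2 + 0.76*k + 1.04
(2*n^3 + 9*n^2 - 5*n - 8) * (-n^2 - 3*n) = -2*n^5 - 15*n^4 - 22*n^3 + 23*n^2 + 24*n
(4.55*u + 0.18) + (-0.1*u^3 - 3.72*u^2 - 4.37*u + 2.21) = -0.1*u^3 - 3.72*u^2 + 0.18*u + 2.39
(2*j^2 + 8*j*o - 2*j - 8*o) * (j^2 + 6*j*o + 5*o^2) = 2*j^4 + 20*j^3*o - 2*j^3 + 58*j^2*o^2 - 20*j^2*o + 40*j*o^3 - 58*j*o^2 - 40*o^3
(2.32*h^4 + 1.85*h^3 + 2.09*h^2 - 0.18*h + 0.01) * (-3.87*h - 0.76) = -8.9784*h^5 - 8.9227*h^4 - 9.4943*h^3 - 0.8918*h^2 + 0.0981*h - 0.0076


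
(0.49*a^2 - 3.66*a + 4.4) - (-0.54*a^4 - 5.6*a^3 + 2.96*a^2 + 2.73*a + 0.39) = 0.54*a^4 + 5.6*a^3 - 2.47*a^2 - 6.39*a + 4.01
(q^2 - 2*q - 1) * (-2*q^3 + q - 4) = -2*q^5 + 4*q^4 + 3*q^3 - 6*q^2 + 7*q + 4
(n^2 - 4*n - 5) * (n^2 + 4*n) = n^4 - 21*n^2 - 20*n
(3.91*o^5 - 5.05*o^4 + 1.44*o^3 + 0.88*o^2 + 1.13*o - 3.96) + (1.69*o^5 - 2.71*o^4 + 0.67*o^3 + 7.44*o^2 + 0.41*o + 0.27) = 5.6*o^5 - 7.76*o^4 + 2.11*o^3 + 8.32*o^2 + 1.54*o - 3.69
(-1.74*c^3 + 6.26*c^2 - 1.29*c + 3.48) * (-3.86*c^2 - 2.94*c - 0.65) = 6.7164*c^5 - 19.048*c^4 - 12.294*c^3 - 13.7092*c^2 - 9.3927*c - 2.262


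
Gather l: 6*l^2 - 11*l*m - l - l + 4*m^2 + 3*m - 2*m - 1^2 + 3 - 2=6*l^2 + l*(-11*m - 2) + 4*m^2 + m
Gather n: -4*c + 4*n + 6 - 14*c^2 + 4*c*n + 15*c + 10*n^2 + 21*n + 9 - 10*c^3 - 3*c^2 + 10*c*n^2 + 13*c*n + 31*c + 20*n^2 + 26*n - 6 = -10*c^3 - 17*c^2 + 42*c + n^2*(10*c + 30) + n*(17*c + 51) + 9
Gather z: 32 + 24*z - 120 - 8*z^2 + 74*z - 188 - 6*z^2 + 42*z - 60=-14*z^2 + 140*z - 336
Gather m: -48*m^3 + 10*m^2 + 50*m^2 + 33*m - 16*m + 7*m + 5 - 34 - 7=-48*m^3 + 60*m^2 + 24*m - 36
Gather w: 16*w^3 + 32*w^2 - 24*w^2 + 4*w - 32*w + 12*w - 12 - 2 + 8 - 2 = 16*w^3 + 8*w^2 - 16*w - 8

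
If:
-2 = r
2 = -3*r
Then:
No Solution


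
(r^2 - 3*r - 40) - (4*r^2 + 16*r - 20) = -3*r^2 - 19*r - 20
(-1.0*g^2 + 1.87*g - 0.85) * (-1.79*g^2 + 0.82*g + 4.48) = 1.79*g^4 - 4.1673*g^3 - 1.4251*g^2 + 7.6806*g - 3.808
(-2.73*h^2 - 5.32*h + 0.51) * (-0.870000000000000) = 2.3751*h^2 + 4.6284*h - 0.4437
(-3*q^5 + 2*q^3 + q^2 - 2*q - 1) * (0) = 0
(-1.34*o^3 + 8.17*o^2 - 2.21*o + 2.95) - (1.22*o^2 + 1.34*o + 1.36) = -1.34*o^3 + 6.95*o^2 - 3.55*o + 1.59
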